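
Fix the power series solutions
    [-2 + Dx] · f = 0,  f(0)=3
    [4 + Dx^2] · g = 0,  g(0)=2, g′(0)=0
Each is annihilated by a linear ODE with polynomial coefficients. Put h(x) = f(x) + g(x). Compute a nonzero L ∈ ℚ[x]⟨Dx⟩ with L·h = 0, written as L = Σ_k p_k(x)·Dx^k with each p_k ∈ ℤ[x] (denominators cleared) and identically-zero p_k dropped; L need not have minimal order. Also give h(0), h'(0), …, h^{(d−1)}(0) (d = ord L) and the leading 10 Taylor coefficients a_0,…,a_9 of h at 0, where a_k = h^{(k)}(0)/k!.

f: a_k = 3, 6, 6, 4, 2, 4/5, 4/15, 8/105, 2/105, 4/945, …
g: a_k = 2, 0, -4, 0, 4/3, 0, -8/45, 0, 4/315, 0, …
Sum ⇒ L₀ = lclm(L_f,L_g) in ℚ(x)⟨Dx⟩.
L = -8 + 4·Dx - 2·Dx^2 + Dx^3  (order 3).
h: a_k = 5, 6, 2, 4, 10/3, 4/5, 4/45, 8/105, 2/63, 4/945, …
ICs: h(0) = 5, h′(0) = 6, h′′(0) = 4.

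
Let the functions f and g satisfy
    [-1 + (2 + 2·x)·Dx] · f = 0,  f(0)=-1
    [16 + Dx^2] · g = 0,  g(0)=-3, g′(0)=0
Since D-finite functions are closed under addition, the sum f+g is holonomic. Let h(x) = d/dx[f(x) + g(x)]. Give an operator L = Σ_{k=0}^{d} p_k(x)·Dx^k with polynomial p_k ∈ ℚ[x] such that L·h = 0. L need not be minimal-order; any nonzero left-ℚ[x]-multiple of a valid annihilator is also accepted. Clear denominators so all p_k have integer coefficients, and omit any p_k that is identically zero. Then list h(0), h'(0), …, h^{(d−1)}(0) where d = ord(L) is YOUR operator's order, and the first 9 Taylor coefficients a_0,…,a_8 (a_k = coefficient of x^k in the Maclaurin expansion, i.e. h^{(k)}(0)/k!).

L = (-1264 - 2048·x - 1024·x^2) + (-2144 - 6240·x - 6144·x^2 - 2048·x^3)·Dx + (-79 - 128·x - 64·x^2)·Dx^2 + (-134 - 390·x - 384·x^2 - 128·x^3)·Dx^3  (order 3).
h: a_k = -1/2, 193/4, -3/16, -4091/32, -35/256, 262459/2560, -231/2048, -16732171/430080, -6435/65536, …
ICs: h(0) = -1/2, h′(0) = 193/4, h′′(0) = -3/8.

f: a_k = -1, -1/2, 1/8, -1/16, 5/128, -7/256, 21/1024, -33/2048, 429/32768, …
g: a_k = -3, 0, 24, 0, -32, 0, 256/15, 0, -512/105, …
L₀ := lclm(L_f,L_g); ord L₀ ≤ 1+2.
h₀' ⇒ L via d/dx closure of L₀.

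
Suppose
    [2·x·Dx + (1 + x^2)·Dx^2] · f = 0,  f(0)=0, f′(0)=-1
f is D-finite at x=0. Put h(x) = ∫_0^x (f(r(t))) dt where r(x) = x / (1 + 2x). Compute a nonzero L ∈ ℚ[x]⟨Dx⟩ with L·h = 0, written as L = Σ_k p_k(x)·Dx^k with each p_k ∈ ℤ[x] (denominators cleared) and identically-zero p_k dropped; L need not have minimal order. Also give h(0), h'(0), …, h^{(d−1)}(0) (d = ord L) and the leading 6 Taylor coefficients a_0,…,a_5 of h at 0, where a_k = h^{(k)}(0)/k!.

f: a_k = 0, -1, 0, 1/3, 0, -1/5, …
Substitute x→r, Dx→(1/r')Dx; clear ⇒ L₀.
∫: right-multiply L₀ by Dx.
L = (4 + 10·x)·Dx^2 + (1 + 4·x + 5·x^2)·Dx^3  (order 3).
h: a_k = 0, 0, -1/2, 2/3, -11/12, 6/5, …
ICs: h(0) = 0, h′(0) = 0, h′′(0) = -1.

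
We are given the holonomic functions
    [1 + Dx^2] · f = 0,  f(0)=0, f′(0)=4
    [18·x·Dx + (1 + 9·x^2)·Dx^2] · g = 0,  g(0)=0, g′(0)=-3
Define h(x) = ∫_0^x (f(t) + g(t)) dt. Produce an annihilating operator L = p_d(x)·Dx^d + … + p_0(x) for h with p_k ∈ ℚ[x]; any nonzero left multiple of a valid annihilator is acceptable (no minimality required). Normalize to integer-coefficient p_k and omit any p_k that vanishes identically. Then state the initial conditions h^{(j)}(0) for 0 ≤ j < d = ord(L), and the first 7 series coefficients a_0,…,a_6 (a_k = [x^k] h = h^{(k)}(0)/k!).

f: a_k = 0, 4, 0, -2/3, 0, 1/30, 0, …
g: a_k = 0, -3, 0, 9, 0, -243/5, 0, …
Sum ⇒ L₀ = lclm(L_f,L_g) in ℚ(x)⟨Dx⟩.
h=∫₀ˣh₀: take L = L₀·Dx.
L = (-1926·x + 17820·x^3 + 1458·x^5)·Dx^2 + (-17 + 351·x^2 + 4617·x^4 + 729·x^6)·Dx^3 + (-1926·x + 17820·x^3 + 1458·x^5)·Dx^4 + (-17 + 351·x^2 + 4617·x^4 + 729·x^6)·Dx^5  (order 5).
h: a_k = 0, 0, 1/2, 0, 25/12, 0, -1457/180, …
ICs: h(0) = 0, h′(0) = 0, h′′(0) = 1, h′′′(0) = 0, h′′′′(0) = 50.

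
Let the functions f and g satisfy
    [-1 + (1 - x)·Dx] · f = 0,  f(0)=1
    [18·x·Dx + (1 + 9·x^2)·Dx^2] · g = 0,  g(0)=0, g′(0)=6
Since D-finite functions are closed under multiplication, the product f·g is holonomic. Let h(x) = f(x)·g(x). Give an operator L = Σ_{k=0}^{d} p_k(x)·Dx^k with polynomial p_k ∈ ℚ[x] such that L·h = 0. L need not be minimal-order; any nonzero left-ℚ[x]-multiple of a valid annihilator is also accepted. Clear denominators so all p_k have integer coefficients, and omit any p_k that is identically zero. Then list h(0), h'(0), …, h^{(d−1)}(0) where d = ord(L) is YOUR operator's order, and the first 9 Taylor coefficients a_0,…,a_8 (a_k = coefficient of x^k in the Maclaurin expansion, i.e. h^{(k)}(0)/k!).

L = 18·x + (2 - 18·x + 36·x^2)·Dx + (-1 + x - 9·x^2 + 9·x^3)·Dx^2  (order 2).
h: a_k = 0, 6, 6, -12, -12, 426/5, 426/5, -18888/35, -18888/35, …
ICs: h(0) = 0, h′(0) = 6.

f: a_k = 1, 1, 1, 1, 1, 1, 1, 1, 1, …
g: a_k = 0, 6, 0, -18, 0, 486/5, 0, -4374/7, 0, …
Product ⇒ symmetric product L₀, ord ≤ 2.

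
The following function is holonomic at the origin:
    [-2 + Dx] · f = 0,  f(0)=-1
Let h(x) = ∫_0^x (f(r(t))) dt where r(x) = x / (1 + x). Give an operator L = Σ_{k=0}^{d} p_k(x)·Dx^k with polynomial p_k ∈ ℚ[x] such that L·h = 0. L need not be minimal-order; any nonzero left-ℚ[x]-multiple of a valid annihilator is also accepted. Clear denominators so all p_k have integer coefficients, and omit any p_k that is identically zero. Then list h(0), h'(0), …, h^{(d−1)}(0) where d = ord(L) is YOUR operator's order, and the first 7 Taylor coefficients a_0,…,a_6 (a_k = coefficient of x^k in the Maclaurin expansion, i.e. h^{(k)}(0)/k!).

L = -2·Dx + (1 + 2·x + x^2)·Dx^2  (order 2).
h: a_k = 0, -1, -1, 0, 1/6, -2/15, 1/15, …
ICs: h(0) = 0, h′(0) = -1.

f: a_k = -1, -2, -2, -4/3, -2/3, -4/15, -4/45, …
h₀=f(r): pull back L_f along r ⇒ L₀.
h=∫₀ˣh₀: take L = L₀·Dx.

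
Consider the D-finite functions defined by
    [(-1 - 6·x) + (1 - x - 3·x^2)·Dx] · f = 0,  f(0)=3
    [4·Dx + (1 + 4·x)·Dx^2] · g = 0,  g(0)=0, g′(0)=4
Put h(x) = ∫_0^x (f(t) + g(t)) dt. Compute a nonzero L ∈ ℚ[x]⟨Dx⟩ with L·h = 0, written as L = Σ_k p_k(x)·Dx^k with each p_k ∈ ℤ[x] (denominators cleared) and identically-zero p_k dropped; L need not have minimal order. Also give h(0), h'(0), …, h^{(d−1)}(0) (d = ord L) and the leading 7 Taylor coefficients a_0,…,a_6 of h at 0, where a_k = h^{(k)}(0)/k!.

f: a_k = 3, 3, 12, 21, 57, 120, 291, …
g: a_k = 0, 4, -8, 64/3, -64, 1024/5, -2048/3, …
L₀ := lclm(L_f,L_g); ord L₀ ≤ 1+2.
∫: right-multiply L₀ by Dx.
L = (212 + 1072·x + 3144·x^2 + 2160·x^3 + 2592·x^4)·Dx^2 + (5 + 248·x + 1922·x^2 + 4308·x^3 + 4464·x^4 + 4320·x^5)·Dx^3 + (-6 - 53·x - 108·x^2 + 110·x^3 + 519·x^4 + 1044·x^5 + 864·x^6)·Dx^4  (order 4).
h: a_k = 0, 3, 7/2, 4/3, 127/12, -7/5, 812/15, …
ICs: h(0) = 0, h′(0) = 3, h′′(0) = 7, h′′′(0) = 8.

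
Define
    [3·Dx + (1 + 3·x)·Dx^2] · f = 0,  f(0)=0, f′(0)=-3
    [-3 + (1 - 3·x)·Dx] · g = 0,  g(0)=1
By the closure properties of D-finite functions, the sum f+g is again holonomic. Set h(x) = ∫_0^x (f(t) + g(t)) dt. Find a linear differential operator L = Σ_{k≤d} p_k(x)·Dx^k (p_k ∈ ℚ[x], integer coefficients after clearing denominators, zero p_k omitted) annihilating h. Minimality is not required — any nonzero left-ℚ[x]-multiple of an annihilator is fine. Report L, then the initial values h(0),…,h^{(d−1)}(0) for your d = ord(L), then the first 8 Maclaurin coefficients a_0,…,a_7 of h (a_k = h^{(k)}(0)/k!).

L = (-30 - 18·x)·Dx^2 + (-4 - 48·x - 36·x^2)·Dx^3 + (1 + x - 9·x^2 - 9·x^3)·Dx^4  (order 4).
h: a_k = 0, 1, 0, 9/2, 9/2, 81/4, 162/5, 243/2, …
ICs: h(0) = 0, h′(0) = 1, h′′(0) = 0, h′′′(0) = 27.

f: a_k = 0, -3, 9/2, -9, 81/4, -243/5, 243/2, -2187/7, …
g: a_k = 1, 3, 9, 27, 81, 243, 729, 2187, …
f+g: L₀ = lclm(L_f,L_g), ord ≤ 2+1.
h=∫₀ˣh₀: take L = L₀·Dx.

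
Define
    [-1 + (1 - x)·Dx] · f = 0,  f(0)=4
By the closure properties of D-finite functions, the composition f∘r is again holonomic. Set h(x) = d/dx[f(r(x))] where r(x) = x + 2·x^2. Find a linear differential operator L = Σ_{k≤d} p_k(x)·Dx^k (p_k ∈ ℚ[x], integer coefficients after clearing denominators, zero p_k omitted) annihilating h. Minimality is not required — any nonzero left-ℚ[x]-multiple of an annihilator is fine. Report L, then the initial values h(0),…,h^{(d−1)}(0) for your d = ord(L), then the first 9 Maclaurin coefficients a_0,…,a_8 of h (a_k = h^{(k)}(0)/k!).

f: a_k = 4, 4, 4, 4, 4, 4, 4, 4, 4, …
f∘r: x↦r, Dx↦Dx/r' in L_f ⇒ L₀.
Derive L from L₀ (diff closure).
L = (6 + 12·x + 24·x^2) + (-1 - 3·x + 6·x^2 + 8·x^3)·Dx  (order 1).
h: a_k = 4, 24, 60, 176, 420, 1032, 2380, 5472, 12276, …
ICs: h(0) = 4.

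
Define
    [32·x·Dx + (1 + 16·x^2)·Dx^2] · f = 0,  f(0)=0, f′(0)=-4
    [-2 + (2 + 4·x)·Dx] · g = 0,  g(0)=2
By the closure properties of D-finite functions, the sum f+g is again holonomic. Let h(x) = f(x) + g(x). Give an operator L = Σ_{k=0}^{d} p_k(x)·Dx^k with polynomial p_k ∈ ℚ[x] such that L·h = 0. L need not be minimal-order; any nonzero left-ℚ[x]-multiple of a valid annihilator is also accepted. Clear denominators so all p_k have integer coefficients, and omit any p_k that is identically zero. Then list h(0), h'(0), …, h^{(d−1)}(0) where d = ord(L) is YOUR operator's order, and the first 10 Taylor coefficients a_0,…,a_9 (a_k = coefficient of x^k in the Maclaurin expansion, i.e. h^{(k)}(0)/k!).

f: a_k = 0, -4, 0, 64/3, 0, -1024/5, 0, 16384/7, 0, -262144/9, …
g: a_k = 2, 2, -1, 1, -5/4, 7/4, -21/8, 33/8, -429/64, 715/64, …
h₀=f+g: left-lcm gives L₀, ord ≤ 3.
L = (-32 - 160·x + 1536·x^2 + 1536·x^3)·Dx + (-35 - 128·x + 1312·x^2 + 6144·x^3 + 5376·x^4)·Dx^2 + (-1 + 30·x + 96·x^2 + 576·x^3 + 1792·x^4 + 1536·x^5)·Dx^3  (order 3).
h: a_k = 2, -2, -1, 67/3, -5/4, -4061/20, -21/8, 131303/56, -429/64, -16770781/576, …
ICs: h(0) = 2, h′(0) = -2, h′′(0) = -2.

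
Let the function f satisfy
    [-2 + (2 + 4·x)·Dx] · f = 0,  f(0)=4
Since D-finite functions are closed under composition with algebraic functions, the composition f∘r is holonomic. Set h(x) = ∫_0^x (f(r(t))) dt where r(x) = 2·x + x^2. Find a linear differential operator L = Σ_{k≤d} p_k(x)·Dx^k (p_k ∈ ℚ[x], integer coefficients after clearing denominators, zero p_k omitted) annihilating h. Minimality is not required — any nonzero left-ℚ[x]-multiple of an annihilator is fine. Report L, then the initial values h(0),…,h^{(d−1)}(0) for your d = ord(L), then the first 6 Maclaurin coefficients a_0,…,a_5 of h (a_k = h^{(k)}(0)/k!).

L = (-2 - 2·x)·Dx + (1 + 4·x + 2·x^2)·Dx^2  (order 2).
h: a_k = 0, 4, 4, -4/3, 2, -18/5, …
ICs: h(0) = 0, h′(0) = 4.

f: a_k = 4, 4, -2, 2, -5/2, 7/2, …
f∘r: x↦r, Dx↦Dx/r' in L_f ⇒ L₀.
∫: right-multiply L₀ by Dx.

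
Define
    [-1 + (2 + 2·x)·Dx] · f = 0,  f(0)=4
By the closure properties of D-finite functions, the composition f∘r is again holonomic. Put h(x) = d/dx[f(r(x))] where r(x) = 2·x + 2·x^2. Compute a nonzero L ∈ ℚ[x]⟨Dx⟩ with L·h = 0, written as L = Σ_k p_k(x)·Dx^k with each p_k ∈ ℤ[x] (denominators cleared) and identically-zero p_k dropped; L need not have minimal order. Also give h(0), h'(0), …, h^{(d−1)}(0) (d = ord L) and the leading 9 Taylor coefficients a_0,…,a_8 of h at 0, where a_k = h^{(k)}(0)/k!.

f: a_k = 4, 2, -1/2, 1/4, -5/32, 7/64, -21/256, 33/512, -429/8192, …
h₀=f(r): pull back L_f along r ⇒ L₀.
h₀' ⇒ L via d/dx closure of L₀.
L = 1 + (-1 - 4·x - 6·x^2 - 4·x^3)·Dx  (order 1).
h: a_k = 4, 4, -6, 6, -5/2, -9/2, 49/4, -61/4, 243/32, …
ICs: h(0) = 4.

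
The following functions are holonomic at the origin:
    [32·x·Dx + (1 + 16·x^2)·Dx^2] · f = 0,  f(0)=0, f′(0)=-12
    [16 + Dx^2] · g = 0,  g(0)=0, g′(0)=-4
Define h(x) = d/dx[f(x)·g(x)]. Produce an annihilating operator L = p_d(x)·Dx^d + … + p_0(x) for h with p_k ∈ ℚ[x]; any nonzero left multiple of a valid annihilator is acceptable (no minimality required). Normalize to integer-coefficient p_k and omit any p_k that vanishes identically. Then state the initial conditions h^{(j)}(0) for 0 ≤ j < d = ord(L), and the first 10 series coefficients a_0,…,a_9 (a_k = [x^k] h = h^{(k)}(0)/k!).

L = (14080 + 602112·x^2 + 15106048·x^4 + 50331648·x^6 + 100663296·x^8 + 268435456·x^10 + 2147483648·x^12) + (8704·x + 581632·x^3 + 9175040·x^5 + 41943040·x^7 + 167772160·x^9 + 536870912·x^11)·Dx + (960 + 43520·x^2 + 1093632·x^4 + 4849664·x^6 + 16777216·x^8 + 67108864·x^10 + 268435456·x^12)·Dx^2 + (544·x + 36352·x^3 + 573440·x^5 + 2621440·x^7 + 10485760·x^9 + 33554432·x^11)·Dx^3 + (5 + 368·x^2 + 9344·x^4 + 106496·x^6 + 655360·x^8 + 3145728·x^10 + 8388608·x^12)·Dx^4  (order 4).
h: a_k = 0, 96, 0, -1536, 0, 19456, 0, -1409024/5, 0, 4062396416/945, …
ICs: h(0) = 0, h′(0) = 96, h′′(0) = 0, h′′′(0) = -9216.

f: a_k = 0, -12, 0, 64, 0, -3072/5, 0, 49152/7, 0, -262144/3, …
g: a_k = 0, -4, 0, 32/3, 0, -128/15, 0, 1024/315, 0, -2048/2835, …
Sym-product of L_f,L_g gives L₀ (≤ ord 4).
Derive L from L₀ (diff closure).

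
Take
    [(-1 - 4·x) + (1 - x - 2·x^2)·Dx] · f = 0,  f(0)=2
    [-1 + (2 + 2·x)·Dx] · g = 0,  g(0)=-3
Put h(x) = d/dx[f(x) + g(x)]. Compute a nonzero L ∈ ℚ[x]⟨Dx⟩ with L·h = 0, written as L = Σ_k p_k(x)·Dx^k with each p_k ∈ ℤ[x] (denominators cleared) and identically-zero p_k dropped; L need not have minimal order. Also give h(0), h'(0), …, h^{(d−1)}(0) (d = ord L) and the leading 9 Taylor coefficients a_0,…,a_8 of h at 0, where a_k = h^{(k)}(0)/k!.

L = (-78 - 288·x - 288·x^2 - 240·x^3) + (-117 - 693·x - 1188·x^2 - 1332·x^3 - 720·x^4)·Dx + (26 + 52·x + 2·x^2 - 208·x^3 - 344·x^4 - 160·x^5)·Dx^2  (order 2).
h: a_k = 1/2, 51/4, 471/16, 2831/32, 53655/256, 264381/512, 2436427/2048, 11207943/4096, 402240663/65536, …
ICs: h(0) = 1/2, h′(0) = 51/4.

f: a_k = 2, 2, 6, 10, 22, 42, 86, 170, 342, …
g: a_k = -3, -3/2, 3/8, -3/16, 15/128, -21/256, 63/1024, -99/2048, 1287/32768, …
Sum ⇒ L₀ = lclm(L_f,L_g) in ℚ(x)⟨Dx⟩.
Differentiate: ansatz ord ≤ ord L₀ ⇒ L.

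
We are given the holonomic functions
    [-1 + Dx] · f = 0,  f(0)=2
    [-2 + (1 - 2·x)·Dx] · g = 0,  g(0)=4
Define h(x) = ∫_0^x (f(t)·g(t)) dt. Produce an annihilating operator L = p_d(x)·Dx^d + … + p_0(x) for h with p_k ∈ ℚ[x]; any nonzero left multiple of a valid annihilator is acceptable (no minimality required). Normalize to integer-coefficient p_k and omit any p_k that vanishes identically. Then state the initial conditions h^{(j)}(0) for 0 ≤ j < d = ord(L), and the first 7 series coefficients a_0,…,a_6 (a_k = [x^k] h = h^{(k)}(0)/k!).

L = (3 - 2·x)·Dx + (-1 + 2·x)·Dx^2  (order 2).
h: a_k = 0, 8, 12, 52/3, 79/3, 211/5, 6331/90, …
ICs: h(0) = 0, h′(0) = 8.

f: a_k = 2, 2, 1, 1/3, 1/12, 1/60, 1/360, …
g: a_k = 4, 8, 16, 32, 64, 128, 256, …
Sym-product of L_f,L_g gives L₀ (≤ ord 1).
∫: right-multiply L₀ by Dx.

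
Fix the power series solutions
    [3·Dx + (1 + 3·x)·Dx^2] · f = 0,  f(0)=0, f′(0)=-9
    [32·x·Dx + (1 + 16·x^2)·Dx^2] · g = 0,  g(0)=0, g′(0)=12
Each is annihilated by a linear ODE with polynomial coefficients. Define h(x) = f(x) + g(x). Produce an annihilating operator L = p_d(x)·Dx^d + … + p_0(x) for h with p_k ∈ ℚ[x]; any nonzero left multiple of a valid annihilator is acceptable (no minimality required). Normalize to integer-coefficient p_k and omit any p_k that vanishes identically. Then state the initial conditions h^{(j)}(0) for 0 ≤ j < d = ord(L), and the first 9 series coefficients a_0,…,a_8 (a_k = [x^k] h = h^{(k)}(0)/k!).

f: a_k = 0, -9, 27/2, -27, 243/4, -729/5, 729/2, -6561/7, 19683/8, …
g: a_k = 0, 12, 0, -64, 0, 3072/5, 0, -49152/7, 0, …
L₀ := lclm(L_f,L_g); ord L₀ ≤ 2+2.
L = (-96 - 864·x + 4608·x^2 + 4608·x^3)·Dx + (-50 - 192·x + 672·x^2 + 9216·x^3 + 9216·x^4)·Dx^2 + (-3 + 23·x + 96·x^2 + 512·x^3 + 2304·x^4 + 2304·x^5)·Dx^3  (order 3).
h: a_k = 0, 3, 27/2, -91, 243/4, 2343/5, 729/2, -7959, 19683/8, …
ICs: h(0) = 0, h′(0) = 3, h′′(0) = 27.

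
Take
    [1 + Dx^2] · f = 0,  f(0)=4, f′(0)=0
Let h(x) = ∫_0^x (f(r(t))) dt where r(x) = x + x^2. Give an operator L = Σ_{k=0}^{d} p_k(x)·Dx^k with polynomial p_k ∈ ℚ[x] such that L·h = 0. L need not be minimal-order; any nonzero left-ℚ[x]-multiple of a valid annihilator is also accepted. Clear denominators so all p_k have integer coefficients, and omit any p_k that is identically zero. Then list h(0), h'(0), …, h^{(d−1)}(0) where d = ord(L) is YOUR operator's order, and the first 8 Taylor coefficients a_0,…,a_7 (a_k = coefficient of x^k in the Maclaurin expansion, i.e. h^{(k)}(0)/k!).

f: a_k = 4, 0, -2, 0, 1/6, 0, -1/180, 0, …
h₀=f(r): pull back L_f along r ⇒ L₀.
h=∫h₀ ⇒ L = L₀·Dx.
L = (1 + 6·x + 12·x^2 + 8·x^3)·Dx - 2·Dx^2 + (1 + 2·x)·Dx^3  (order 3).
h: a_k = 0, 4, 0, -2/3, -1, -11/30, 1/9, 179/1260, …
ICs: h(0) = 0, h′(0) = 4, h′′(0) = 0.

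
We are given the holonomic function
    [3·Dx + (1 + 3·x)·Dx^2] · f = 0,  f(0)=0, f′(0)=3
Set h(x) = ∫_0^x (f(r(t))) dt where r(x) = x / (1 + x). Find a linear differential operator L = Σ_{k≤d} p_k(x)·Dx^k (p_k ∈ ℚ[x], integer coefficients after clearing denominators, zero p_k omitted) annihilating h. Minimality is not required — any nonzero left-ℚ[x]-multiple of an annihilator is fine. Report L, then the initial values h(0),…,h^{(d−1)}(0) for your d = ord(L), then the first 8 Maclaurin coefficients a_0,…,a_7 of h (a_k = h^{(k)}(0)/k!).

f: a_k = 0, 3, -9/2, 9, -81/4, 243/5, -243/2, 2187/7, …
Substitute x→r, Dx→(1/r')Dx; clear ⇒ L₀.
h=∫₀ˣh₀: take L = L₀·Dx.
L = (5 + 8·x)·Dx^2 + (1 + 5·x + 4·x^2)·Dx^3  (order 3).
h: a_k = 0, 0, 3/2, -5/2, 21/4, -51/4, 341/10, -195/2, …
ICs: h(0) = 0, h′(0) = 0, h′′(0) = 3.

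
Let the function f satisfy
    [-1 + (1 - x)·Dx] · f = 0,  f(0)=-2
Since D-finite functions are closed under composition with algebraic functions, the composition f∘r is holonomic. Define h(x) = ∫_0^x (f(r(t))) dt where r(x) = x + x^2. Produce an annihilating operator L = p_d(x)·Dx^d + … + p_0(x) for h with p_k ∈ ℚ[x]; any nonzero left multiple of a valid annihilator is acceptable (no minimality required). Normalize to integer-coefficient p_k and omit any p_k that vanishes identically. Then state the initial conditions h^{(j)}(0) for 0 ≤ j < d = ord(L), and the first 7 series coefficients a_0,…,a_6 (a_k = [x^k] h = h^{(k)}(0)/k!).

L = (1 + 2·x)·Dx + (-1 + x + x^2)·Dx^2  (order 2).
h: a_k = 0, -2, -1, -4/3, -3/2, -2, -8/3, …
ICs: h(0) = 0, h′(0) = -2.

f: a_k = -2, -2, -2, -2, -2, -2, -2, …
Change of var in L_f (x↦r) gives L₀.
∫: right-multiply L₀ by Dx.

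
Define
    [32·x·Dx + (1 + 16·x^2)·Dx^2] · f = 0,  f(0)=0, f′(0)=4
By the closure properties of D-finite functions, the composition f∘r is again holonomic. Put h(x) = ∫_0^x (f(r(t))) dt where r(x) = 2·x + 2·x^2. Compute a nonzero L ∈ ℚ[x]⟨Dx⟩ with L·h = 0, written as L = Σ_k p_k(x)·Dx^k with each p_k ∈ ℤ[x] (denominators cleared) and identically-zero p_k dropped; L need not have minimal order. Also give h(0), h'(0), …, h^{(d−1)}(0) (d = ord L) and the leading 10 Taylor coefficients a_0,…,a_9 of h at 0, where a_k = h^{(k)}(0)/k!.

L = (-2 + 128·x + 512·x^2 + 768·x^3 + 384·x^4)·Dx^2 + (1 + 2·x + 64·x^2 + 256·x^3 + 320·x^4 + 128·x^5)·Dx^3  (order 3).
h: a_k = 0, 0, 4, 8/3, -128/3, -512/5, 15104/15, 97792/21, -204800/7, -2031616/9, …
ICs: h(0) = 0, h′(0) = 0, h′′(0) = 8.

f: a_k = 0, 4, 0, -64/3, 0, 1024/5, 0, -16384/7, 0, 262144/9, …
h₀=f(r): pull back L_f along r ⇒ L₀.
∫: right-multiply L₀ by Dx.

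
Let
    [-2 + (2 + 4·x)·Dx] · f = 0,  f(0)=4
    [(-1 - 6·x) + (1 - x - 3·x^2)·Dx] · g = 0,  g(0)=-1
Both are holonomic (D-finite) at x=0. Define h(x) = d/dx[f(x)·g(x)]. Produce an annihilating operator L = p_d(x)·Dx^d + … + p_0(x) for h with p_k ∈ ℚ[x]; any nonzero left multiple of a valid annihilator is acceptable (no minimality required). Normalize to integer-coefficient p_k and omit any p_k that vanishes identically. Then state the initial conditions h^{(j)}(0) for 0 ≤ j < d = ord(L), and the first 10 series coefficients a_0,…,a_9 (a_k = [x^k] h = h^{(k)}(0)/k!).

f: a_k = 4, 4, -2, 2, -5/2, 7/2, -21/4, 33/4, -429/32, 715/32, …
g: a_k = -1, -1, -4, -7, -19, -40, -97, -217, -508, -1159, …
L₀ := L_f ⊗_s L_g (sym. prod.), ord ≤ 1.
h=h₀': d/dx-closure on L₀ ⇒ L.
L = (9 + 66·x + 165·x^2 + 210·x^3 + 135·x^4) + (-2 - 9·x - 6·x^2 + 38·x^3 + 87·x^4 + 54·x^5)·Dx  (order 1).
h: a_k = -8, -36, -132, -382, -1155, -6147/2, -16989/2, -87579/4, -921555/16, -4663115/32, …
ICs: h(0) = -8.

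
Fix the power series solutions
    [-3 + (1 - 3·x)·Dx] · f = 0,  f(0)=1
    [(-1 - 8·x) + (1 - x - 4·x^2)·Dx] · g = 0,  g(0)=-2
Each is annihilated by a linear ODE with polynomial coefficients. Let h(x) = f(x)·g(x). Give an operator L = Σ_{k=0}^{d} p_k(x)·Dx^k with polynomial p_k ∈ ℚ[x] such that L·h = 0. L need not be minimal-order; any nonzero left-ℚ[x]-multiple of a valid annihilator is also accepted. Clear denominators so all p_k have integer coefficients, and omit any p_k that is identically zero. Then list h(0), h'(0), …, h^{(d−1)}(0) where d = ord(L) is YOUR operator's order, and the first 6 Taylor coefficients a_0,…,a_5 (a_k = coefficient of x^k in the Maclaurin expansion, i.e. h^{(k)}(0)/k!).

f: a_k = 1, 3, 9, 27, 81, 243, …
g: a_k = -2, -2, -10, -18, -58, -130, …
Sym-product of L_f,L_g gives L₀ (≤ ord 1).
L = (-4 - 2·x + 36·x^2) + (1 - 4·x - x^2 + 12·x^3)·Dx  (order 1).
h: a_k = -2, -8, -34, -120, -418, -1384, …
ICs: h(0) = -2.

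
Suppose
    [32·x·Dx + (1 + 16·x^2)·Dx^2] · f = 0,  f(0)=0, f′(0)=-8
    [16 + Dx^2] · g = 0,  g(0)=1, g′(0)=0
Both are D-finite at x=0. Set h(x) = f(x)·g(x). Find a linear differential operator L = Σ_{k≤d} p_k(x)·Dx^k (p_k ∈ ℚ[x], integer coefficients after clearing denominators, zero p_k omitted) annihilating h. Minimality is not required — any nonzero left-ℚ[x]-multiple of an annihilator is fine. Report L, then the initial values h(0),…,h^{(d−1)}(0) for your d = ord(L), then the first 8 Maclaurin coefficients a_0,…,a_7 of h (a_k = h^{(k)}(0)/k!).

L = (1280 + 53248·x^2 + 360448·x^4 + 2097152·x^6 + 8388608·x^8) + (1536·x + 40960·x^3 + 393216·x^5 + 2097152·x^7)·Dx + (96 + 4096·x^2 + 36864·x^4 + 262144·x^6 + 1048576·x^8)·Dx^2 + (96·x + 2560·x^3 + 24576·x^5 + 131072·x^7)·Dx^3 + (1 + 48·x^2 + 896·x^4 + 8192·x^6 + 32768·x^8)·Dx^4  (order 4).
h: a_k = 0, -8, 0, 320/3, 0, -12544/15, 0, 2664448/315, …
ICs: h(0) = 0, h′(0) = -8, h′′(0) = 0, h′′′(0) = 640.

f: a_k = 0, -8, 0, 128/3, 0, -2048/5, 0, 32768/7, …
g: a_k = 1, 0, -8, 0, 32/3, 0, -256/45, 0, …
f·g: L₀ = L_f ⊗_s L_g, ord ≤ 2·2.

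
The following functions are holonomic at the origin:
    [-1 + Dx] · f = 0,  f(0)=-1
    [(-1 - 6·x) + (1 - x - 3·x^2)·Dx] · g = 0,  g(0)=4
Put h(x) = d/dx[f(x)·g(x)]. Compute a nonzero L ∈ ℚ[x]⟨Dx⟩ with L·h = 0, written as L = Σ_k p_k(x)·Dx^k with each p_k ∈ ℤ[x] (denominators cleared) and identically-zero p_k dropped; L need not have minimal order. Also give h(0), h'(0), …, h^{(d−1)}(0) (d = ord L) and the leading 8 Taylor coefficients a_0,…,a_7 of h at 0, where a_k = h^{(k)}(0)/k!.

f: a_k = -1, -1, -1/2, -1/6, -1/24, -1/120, -1/720, -1/5040, …
g: a_k = 4, 4, 16, 28, 76, 160, 388, 868, …
h₀=f·g: eliminate ⇒ L₀, order ≤ 1·1.
Differentiate: ansatz ord ≤ ord L₀ ⇒ L.
L = (11 + 26·x + 31·x^2 - 30·x^3 + 9·x^4) + (-2 - 3·x + 14·x^2 + 12·x^3 - 9·x^4)·Dx  (order 1).
h: a_k = -8, -44, -140, -1354/3, -3793/3, -106447/30, -850483/90, -6298165/252, …
ICs: h(0) = -8.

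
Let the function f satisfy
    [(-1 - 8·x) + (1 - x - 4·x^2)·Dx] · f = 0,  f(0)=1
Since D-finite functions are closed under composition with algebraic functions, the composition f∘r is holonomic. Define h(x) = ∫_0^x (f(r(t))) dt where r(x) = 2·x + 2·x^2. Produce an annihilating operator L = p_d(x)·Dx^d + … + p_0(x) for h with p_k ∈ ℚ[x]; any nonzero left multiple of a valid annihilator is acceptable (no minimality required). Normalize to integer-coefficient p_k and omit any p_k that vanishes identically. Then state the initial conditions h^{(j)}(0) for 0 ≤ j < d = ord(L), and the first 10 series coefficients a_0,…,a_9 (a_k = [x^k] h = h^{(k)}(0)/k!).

L = (2 + 36·x + 96·x^2 + 64·x^3)·Dx + (-1 + 2·x + 18·x^2 + 32·x^3 + 16·x^4)·Dx^2  (order 2).
h: a_k = 0, 1, 1, 22/3, 28, 140, 692, 24840/7, 18576, 888400/9, …
ICs: h(0) = 0, h′(0) = 1.

f: a_k = 1, 1, 5, 9, 29, 65, 181, 441, 1165, 2929, …
Substitute x→r, Dx→(1/r')Dx; clear ⇒ L₀.
Integrate: L := L₀·Dx.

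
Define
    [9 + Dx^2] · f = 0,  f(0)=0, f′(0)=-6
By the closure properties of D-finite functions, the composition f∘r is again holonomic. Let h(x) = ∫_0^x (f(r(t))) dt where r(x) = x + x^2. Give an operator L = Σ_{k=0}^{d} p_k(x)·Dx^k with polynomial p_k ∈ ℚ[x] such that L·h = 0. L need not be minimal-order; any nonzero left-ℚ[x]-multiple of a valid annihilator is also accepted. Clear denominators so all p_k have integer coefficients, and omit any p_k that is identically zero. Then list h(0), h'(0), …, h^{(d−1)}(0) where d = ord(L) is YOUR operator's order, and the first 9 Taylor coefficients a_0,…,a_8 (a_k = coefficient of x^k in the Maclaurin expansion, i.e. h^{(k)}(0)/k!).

L = (9 + 54·x + 108·x^2 + 72·x^3)·Dx - 2·Dx^2 + (1 + 2·x)·Dx^3  (order 3).
h: a_k = 0, 0, -3, -2, 9/4, 27/5, 153/40, -45/28, -11097/2240, …
ICs: h(0) = 0, h′(0) = 0, h′′(0) = -6.

f: a_k = 0, -6, 0, 9, 0, -81/20, 0, 243/280, 0, …
L₀ from L_f via x↦r, Dx↦r'^{-1}Dx.
h=∫₀ˣh₀: take L = L₀·Dx.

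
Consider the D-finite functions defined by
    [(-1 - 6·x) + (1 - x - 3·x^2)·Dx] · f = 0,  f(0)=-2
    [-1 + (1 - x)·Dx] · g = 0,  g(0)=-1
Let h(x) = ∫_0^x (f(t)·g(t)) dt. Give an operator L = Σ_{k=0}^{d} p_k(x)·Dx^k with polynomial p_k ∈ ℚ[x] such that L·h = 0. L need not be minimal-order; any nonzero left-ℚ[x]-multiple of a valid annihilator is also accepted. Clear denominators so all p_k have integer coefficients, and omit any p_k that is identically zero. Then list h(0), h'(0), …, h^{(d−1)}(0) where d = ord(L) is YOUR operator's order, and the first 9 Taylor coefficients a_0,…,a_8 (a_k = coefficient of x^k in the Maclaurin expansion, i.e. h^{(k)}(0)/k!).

L = (-2 - 4·x + 9·x^2)·Dx + (1 - 2·x - 2·x^2 + 3·x^3)·Dx^2  (order 2).
h: a_k = 0, 2, 2, 4, 13/2, 64/5, 24, 338/7, 193/2, …
ICs: h(0) = 0, h′(0) = 2.

f: a_k = -2, -2, -8, -14, -38, -80, -194, -434, -1016, …
g: a_k = -1, -1, -1, -1, -1, -1, -1, -1, -1, …
f·g: L₀ = L_f ⊗_s L_g, ord ≤ 1·1.
h=∫h₀ ⇒ L = L₀·Dx.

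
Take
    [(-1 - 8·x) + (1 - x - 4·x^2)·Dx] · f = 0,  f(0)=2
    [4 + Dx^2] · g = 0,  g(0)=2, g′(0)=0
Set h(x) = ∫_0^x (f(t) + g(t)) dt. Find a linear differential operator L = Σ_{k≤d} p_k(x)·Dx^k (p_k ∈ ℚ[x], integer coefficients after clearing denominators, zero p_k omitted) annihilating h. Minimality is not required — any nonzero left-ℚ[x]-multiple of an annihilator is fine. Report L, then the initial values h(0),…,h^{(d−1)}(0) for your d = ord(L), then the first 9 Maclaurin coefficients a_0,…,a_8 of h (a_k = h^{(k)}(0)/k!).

L = (116 + 1008·x + 968·x^2 + 2688·x^3 + 640·x^4 + 1024·x^5)·Dx + (-28 - 4·x + 8·x^2 + 200·x^3 + 480·x^4 + 384·x^5 + 512·x^6)·Dx^2 + (29 + 252·x + 242·x^2 + 672·x^3 + 160·x^4 + 256·x^5)·Dx^3 + (-7 - x + 2·x^2 + 50·x^3 + 120·x^4 + 96·x^5 + 128·x^6)·Dx^4  (order 4).
h: a_k = 0, 4, 1, 2, 9/2, 178/15, 65/3, 2326/45, 441/4, …
ICs: h(0) = 0, h′(0) = 4, h′′(0) = 2, h′′′(0) = 12.

f: a_k = 2, 2, 10, 18, 58, 130, 362, 882, 2330, …
g: a_k = 2, 0, -4, 0, 4/3, 0, -8/45, 0, 4/315, …
Sum ⇒ L₀ = lclm(L_f,L_g) in ℚ(x)⟨Dx⟩.
h=∫₀ˣh₀: take L = L₀·Dx.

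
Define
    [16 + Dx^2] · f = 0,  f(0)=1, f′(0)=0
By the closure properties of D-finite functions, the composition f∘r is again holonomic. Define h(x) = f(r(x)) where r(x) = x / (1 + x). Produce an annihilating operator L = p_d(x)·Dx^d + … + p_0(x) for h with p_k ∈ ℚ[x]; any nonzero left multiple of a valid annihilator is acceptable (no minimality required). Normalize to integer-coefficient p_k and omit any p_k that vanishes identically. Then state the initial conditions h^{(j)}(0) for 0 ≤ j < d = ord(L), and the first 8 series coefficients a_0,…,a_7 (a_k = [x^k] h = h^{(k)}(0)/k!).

L = 16 + (2 + 6·x + 6·x^2 + 2·x^3)·Dx + (1 + 4·x + 6·x^2 + 4·x^3 + x^4)·Dx^2  (order 2).
h: a_k = 1, 0, -8, 16, -40/3, -32/3, 2744/45, -656/5, …
ICs: h(0) = 1, h′(0) = 0.

f: a_k = 1, 0, -8, 0, 32/3, 0, -256/45, 0, …
Substitute x→r, Dx→(1/r')Dx; clear ⇒ L₀.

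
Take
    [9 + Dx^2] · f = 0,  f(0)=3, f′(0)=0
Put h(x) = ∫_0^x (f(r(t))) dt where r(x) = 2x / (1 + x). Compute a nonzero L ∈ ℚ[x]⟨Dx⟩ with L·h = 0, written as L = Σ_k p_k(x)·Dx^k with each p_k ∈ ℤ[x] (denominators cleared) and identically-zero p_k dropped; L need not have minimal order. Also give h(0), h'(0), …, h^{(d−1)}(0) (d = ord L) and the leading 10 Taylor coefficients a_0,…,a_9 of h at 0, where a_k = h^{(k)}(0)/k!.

L = 36·Dx + (2 + 6·x + 6·x^2 + 2·x^3)·Dx^2 + (1 + 4·x + 6·x^2 + 4·x^3 + x^4)·Dx^3  (order 3).
h: a_k = 0, 3, 0, -18, 27, 0, -72, 5778/35, -2187/10, 1038/7, …
ICs: h(0) = 0, h′(0) = 3, h′′(0) = 0.

f: a_k = 3, 0, -27/2, 0, 81/8, 0, -243/80, 0, 2187/4480, 0, …
h₀=f(r): pull back L_f along r ⇒ L₀.
Integrate: L := L₀·Dx.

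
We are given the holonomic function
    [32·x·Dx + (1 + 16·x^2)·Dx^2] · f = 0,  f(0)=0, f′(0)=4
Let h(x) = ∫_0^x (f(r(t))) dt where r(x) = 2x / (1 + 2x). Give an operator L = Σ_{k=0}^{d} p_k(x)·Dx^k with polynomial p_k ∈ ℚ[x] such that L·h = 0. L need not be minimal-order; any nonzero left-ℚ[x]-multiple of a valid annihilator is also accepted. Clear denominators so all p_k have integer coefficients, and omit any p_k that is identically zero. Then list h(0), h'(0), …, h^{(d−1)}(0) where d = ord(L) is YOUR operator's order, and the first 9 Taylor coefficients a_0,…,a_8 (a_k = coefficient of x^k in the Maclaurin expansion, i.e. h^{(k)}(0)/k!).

f: a_k = 0, 4, 0, -64/3, 0, 1024/5, 0, -16384/7, 0, …
f∘r: x↦r, Dx↦Dx/r' in L_f ⇒ L₀.
∫: right-multiply L₀ by Dx.
L = (4 + 136·x)·Dx^2 + (1 + 4·x + 68·x^2)·Dx^3  (order 3).
h: a_k = 0, 0, 4, -16/3, -104/3, 192, 6464/15, -156416/21, 46528/7, …
ICs: h(0) = 0, h′(0) = 0, h′′(0) = 8.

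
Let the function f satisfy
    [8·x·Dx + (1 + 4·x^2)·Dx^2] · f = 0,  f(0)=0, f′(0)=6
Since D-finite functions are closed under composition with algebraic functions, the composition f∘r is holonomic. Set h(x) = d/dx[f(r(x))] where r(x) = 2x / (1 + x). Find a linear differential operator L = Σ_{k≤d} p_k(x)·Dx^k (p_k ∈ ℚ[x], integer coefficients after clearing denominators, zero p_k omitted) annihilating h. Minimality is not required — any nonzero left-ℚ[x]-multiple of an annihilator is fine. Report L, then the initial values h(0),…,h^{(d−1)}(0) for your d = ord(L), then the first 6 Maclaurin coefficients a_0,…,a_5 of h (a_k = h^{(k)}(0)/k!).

f: a_k = 0, 6, 0, -8, 0, 96/5, …
L₀ from L_f via x↦r, Dx↦r'^{-1}Dx.
Derive L from L₀ (diff closure).
L = (2 + 34·x) + (1 + 2·x + 17·x^2)·Dx  (order 1).
h: a_k = 12, -24, -156, 720, 1212, -14664, …
ICs: h(0) = 12.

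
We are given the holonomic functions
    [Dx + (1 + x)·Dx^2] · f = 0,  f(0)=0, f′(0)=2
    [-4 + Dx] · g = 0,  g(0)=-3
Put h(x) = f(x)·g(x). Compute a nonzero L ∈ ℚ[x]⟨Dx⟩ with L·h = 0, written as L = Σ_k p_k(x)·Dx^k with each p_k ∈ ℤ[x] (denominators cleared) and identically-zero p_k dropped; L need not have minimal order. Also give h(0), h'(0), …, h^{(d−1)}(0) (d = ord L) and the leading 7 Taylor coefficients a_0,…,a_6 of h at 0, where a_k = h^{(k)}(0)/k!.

f: a_k = 0, 2, -1, 2/3, -1/2, 2/5, -1/3, …
g: a_k = -3, -12, -24, -32, -32, -128/5, -256/15, …
Product ⇒ symmetric product L₀, ord ≤ 2.
L = (12 + 16·x) + (-7 - 8·x)·Dx + (1 + x)·Dx^2  (order 2).
h: a_k = 0, -6, -21, -38, -93/2, -216/5, -97/3, …
ICs: h(0) = 0, h′(0) = -6.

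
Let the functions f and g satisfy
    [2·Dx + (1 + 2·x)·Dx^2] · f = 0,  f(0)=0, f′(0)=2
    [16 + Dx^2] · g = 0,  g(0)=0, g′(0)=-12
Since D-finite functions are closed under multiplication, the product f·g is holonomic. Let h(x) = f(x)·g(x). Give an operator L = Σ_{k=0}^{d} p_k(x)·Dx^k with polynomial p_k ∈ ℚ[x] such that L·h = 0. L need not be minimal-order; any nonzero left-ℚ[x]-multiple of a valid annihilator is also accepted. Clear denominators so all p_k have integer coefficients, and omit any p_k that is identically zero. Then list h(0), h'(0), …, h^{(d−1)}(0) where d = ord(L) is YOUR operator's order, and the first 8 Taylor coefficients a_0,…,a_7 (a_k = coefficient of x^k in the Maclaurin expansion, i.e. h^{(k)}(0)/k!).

f: a_k = 0, 2, -2, 8/3, -4, 32/5, -32/3, 128/7, …
g: a_k = 0, -12, 0, 32, 0, -128/5, 0, 1024/105, …
Product ⇒ symmetric product L₀, ord ≤ 4.
L = (2688 + 27648·x + 93184·x^2 + 131072·x^3 + 65536·x^4) + (896 + 5888·x + 12288·x^2 + 8192·x^3)·Dx + (408 + 3712·x + 11904·x^2 + 16384·x^3 + 8192·x^4)·Dx^2 + (56 + 368·x + 768·x^2 + 512·x^3)·Dx^3 + (15 + 124·x + 380·x^2 + 512·x^3 + 256·x^4)·Dx^4  (order 4).
h: a_k = 0, 0, -24, 24, 32, -16, -128/3, 256/5, …
ICs: h(0) = 0, h′(0) = 0, h′′(0) = -48, h′′′(0) = 144.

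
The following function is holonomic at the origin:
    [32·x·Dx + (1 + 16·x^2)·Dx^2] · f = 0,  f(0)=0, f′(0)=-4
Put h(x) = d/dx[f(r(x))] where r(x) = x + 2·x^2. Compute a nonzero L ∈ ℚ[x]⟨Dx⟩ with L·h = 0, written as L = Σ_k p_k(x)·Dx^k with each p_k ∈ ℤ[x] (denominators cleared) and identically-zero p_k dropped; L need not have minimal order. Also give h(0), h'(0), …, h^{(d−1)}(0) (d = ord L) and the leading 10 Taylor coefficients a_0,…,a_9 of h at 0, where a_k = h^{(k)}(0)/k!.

L = (-4 + 32·x + 256·x^2 + 768·x^3 + 768·x^4) + (1 + 4·x + 16·x^2 + 128·x^3 + 320·x^4 + 256·x^5)·Dx  (order 1).
h: a_k = -4, -16, 64, 512, 256, -11264, -40960, 131072, 1359872, 1245184, …
ICs: h(0) = -4.

f: a_k = 0, -4, 0, 64/3, 0, -1024/5, 0, 16384/7, 0, -262144/9, …
Change of var in L_f (x↦r) gives L₀.
h=h₀': d/dx-closure on L₀ ⇒ L.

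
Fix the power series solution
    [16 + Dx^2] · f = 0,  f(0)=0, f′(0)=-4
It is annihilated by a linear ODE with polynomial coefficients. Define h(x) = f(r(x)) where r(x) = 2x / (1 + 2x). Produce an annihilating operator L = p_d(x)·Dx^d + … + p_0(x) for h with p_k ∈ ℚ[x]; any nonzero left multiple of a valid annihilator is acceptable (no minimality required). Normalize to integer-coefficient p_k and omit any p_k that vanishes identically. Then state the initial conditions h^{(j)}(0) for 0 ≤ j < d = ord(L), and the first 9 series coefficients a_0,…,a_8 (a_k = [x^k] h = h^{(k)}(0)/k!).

L = 64 + (4 + 24·x + 48·x^2 + 32·x^3)·Dx + (1 + 8·x + 24·x^2 + 32·x^3 + 16·x^4)·Dx^2  (order 2).
h: a_k = 0, -8, 16, 160/3, -448, 24704/15, -3840, 1260032/315, 644096/45, …
ICs: h(0) = 0, h′(0) = -8.

f: a_k = 0, -4, 0, 32/3, 0, -128/15, 0, 1024/315, 0, …
Change of var in L_f (x↦r) gives L₀.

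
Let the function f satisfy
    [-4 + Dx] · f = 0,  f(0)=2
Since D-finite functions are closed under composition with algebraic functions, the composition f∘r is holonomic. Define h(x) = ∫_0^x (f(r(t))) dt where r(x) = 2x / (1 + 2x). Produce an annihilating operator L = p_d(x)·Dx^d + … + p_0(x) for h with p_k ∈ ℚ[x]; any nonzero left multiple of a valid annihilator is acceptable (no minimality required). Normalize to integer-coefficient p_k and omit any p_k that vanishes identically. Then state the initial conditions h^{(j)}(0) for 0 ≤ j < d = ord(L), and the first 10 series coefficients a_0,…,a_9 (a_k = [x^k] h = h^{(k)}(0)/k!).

L = -8·Dx + (1 + 4·x + 4·x^2)·Dx^2  (order 2).
h: a_k = 0, 2, 8, 32/3, -16/3, -128/15, 896/45, -5632/315, -2176/315, 161792/2835, …
ICs: h(0) = 0, h′(0) = 2.

f: a_k = 2, 8, 16, 64/3, 64/3, 256/15, 512/45, 2048/315, 1024/315, 4096/2835, …
h₀=f(r): pull back L_f along r ⇒ L₀.
h=∫₀ˣh₀: take L = L₀·Dx.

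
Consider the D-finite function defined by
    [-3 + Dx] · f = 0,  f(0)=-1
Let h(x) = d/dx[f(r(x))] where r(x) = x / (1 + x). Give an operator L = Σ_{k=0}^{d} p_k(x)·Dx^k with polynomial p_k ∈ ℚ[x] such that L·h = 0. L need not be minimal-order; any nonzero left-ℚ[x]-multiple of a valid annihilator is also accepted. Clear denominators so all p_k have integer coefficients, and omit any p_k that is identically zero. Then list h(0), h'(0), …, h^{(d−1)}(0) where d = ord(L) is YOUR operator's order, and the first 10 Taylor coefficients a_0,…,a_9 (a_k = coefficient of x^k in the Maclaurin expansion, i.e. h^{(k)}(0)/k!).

L = (1 - 2·x) + (-1 - 2·x - x^2)·Dx  (order 1).
h: a_k = -3, -3, 9/2, -3/2, -21/8, 207/40, -411/80, 1623/560, 1917/4480, -16179/4480, …
ICs: h(0) = -3.

f: a_k = -1, -3, -9/2, -9/2, -27/8, -81/40, -81/80, -243/560, -729/4480, -243/4480, …
L₀ from L_f via x↦r, Dx↦r'^{-1}Dx.
Differentiate: ansatz ord ≤ ord L₀ ⇒ L.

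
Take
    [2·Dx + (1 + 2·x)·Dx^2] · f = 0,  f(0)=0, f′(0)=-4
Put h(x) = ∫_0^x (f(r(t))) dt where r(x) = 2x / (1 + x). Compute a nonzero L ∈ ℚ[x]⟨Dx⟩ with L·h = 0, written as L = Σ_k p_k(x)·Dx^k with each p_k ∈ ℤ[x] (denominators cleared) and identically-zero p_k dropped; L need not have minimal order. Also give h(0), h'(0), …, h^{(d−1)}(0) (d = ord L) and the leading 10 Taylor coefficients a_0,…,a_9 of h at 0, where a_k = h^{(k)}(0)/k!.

f: a_k = 0, -4, 4, -16/3, 8, -64/5, 64/3, -256/7, 64, -1024/9, …
L₀ from L_f via x↦r, Dx↦r'^{-1}Dx.
Integrate: L := L₀·Dx.
L = (6 + 10·x)·Dx^2 + (1 + 6·x + 5·x^2)·Dx^3  (order 3).
h: a_k = 0, 0, -4, 8, -62/3, 312/5, -3124/15, 744, -19531/7, 32552/3, …
ICs: h(0) = 0, h′(0) = 0, h′′(0) = -8.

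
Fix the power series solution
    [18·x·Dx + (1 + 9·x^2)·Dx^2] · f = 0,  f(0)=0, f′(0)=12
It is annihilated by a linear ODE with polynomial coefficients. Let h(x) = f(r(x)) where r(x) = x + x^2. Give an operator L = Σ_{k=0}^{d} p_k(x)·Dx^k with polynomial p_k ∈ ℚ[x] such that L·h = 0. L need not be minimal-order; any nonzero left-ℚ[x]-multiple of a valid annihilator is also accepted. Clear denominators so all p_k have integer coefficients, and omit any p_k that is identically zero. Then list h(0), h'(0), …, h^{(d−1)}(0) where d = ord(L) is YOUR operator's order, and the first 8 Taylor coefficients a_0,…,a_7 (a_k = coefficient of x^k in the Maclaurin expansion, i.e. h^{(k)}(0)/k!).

f: a_k = 0, 12, 0, -36, 0, 972/5, 0, -8748/7, …
Change of var in L_f (x↦r) gives L₀.
L = (-2 + 18·x + 72·x^2 + 108·x^3 + 54·x^4)·Dx + (1 + 2·x + 9·x^2 + 36·x^3 + 45·x^4 + 18·x^5)·Dx^2  (order 2).
h: a_k = 0, 12, 12, -36, -108, 432/5, 936, 4860/7, …
ICs: h(0) = 0, h′(0) = 12.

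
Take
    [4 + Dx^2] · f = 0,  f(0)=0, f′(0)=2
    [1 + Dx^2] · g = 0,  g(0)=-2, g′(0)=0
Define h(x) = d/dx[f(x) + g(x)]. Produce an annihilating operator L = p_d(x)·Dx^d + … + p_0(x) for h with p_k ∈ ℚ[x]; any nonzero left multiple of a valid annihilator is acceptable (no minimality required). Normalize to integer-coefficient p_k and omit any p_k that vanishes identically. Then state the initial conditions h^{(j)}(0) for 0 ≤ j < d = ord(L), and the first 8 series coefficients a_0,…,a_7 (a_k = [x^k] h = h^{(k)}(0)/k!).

L = 4 + 5·Dx^2 + Dx^4  (order 4).
h: a_k = 2, 2, -4, -1/3, 4/3, 1/60, -8/45, -1/2520, …
ICs: h(0) = 2, h′(0) = 2, h′′(0) = -8, h′′′(0) = -2.

f: a_k = 0, 2, 0, -4/3, 0, 4/15, 0, -8/315, …
g: a_k = -2, 0, 1, 0, -1/12, 0, 1/360, 0, …
h₀=f+g: left-lcm gives L₀, ord ≤ 4.
Derive L from L₀ (diff closure).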